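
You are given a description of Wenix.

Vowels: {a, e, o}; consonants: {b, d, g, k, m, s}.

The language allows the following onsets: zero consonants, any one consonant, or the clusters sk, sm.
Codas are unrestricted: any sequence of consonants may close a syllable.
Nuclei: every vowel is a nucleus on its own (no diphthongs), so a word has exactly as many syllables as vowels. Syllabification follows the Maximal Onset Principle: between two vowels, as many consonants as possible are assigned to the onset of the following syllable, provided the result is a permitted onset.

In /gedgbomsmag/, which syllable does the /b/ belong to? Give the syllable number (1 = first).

2

Nuclei (vowels): e, o, a → 3 syllables.
V1 /e/ – V2 /o/: /dgb/ — longest licit onset from the right is /b/, leaving /dg/ as coda.
V2 /o/ – V3 /a/: /msm/ — longest licit onset from the right is /sm/, leaving /m/ as coda.
Putting it together: gedg.bom.smag.
The /b/ is in the onset of syllable 2 (/bom/).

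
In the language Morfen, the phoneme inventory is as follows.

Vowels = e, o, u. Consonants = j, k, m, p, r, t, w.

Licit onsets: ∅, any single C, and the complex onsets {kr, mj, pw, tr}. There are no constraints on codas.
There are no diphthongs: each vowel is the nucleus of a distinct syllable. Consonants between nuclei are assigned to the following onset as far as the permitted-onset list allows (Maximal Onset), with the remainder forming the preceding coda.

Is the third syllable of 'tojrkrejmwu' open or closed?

Vowels present: o, e, u; each is a nucleus, giving 3 syllables.
σ1/σ2 boundary: /jrkr/; trying suffixes from longest down, /kr/ is the first permitted one, so coda /jr/ | onset /kr/.
σ2/σ3 boundary: /jmw/ — longest licit onset from the right is /w/, leaving /jm/ as coda.
Result: tojr.krejm.wu.
Syllable 3 is /wu/; it ends in its nucleus with no coda, so it is open.

open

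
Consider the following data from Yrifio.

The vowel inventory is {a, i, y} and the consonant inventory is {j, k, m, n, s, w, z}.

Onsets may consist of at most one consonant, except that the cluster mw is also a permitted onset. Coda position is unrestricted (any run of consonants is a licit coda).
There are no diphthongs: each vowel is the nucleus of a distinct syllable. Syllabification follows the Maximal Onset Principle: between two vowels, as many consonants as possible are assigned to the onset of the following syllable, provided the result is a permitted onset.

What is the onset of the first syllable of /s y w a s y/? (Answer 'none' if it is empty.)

Vowels present: y, a, y; each is a nucleus, giving 3 syllables.
V1 /y/ – V2 /a/: just /w/ — single C goes to the following onset.
V2 /a/ – V3 /y/: /s/ → onset of the next syllable (single consonants are always licit onsets).
Putting it together: sy.wa.sy.
Syllable 1 is /sy/: onset /s/, nucleus /y/, coda ∅.

s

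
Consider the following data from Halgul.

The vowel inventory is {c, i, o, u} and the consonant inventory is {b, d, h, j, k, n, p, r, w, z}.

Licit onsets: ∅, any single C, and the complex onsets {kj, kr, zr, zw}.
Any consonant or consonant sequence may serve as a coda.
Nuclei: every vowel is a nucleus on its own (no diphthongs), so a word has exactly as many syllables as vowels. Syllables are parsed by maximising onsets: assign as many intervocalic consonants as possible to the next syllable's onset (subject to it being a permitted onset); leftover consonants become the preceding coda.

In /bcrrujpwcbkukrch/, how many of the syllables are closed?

4

The vowels are c, u, c, u, c — 5 nuclei, so 5 syllables.
Between /c/ (V1) and /u/ (V2): /rr/; trying suffixes from longest down, /r/ is the first permitted one, so coda /r/ | onset /r/.
Between /u/ (V2) and /c/ (V3): /jpw/ splits as /jp/ + /w/ (/w/ is the longest suffix that is a licit onset).
Between /c/ (V3) and /u/ (V4): cluster /bk/ — the longest permitted-onset suffix is /k/; onset = /k/, preceding coda = /b/.
Between /u/ (V4) and /c/ (V5): /kr/ — entire cluster is a permitted onset → onset /kr/, coda ∅.
So the parse is bcr.rujp.wcb.ku.krch.
Classifying each syllable: /bcr/ (closed), /rujp/ (closed), /wcb/ (closed), /ku/ (open), /krch/ (closed).
Closed syllables: 4.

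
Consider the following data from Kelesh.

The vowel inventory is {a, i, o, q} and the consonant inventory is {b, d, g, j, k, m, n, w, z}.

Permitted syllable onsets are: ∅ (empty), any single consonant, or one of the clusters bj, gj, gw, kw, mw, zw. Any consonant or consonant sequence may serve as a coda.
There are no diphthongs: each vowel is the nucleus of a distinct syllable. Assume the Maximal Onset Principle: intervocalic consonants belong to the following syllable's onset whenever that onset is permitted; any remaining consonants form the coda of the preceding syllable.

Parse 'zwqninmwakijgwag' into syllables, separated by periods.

zwq.nin.mwa.kij.gwag

The vowels are q, i, a, i, a — 5 nuclei, so 5 syllables.
V1 /q/ – V2 /i/: /n/ is a single consonant, so it becomes the next onset.
V2 /i/ – V3 /a/: cluster /nmw/ — the longest permitted-onset suffix is /mw/; onset = /mw/, preceding coda = /n/.
V3 /a/ – V4 /i/: just /k/ — single C goes to the following onset.
V4 /i/ – V5 /a/: /jgw/ — longest licit onset from the right is /gw/, leaving /j/ as coda.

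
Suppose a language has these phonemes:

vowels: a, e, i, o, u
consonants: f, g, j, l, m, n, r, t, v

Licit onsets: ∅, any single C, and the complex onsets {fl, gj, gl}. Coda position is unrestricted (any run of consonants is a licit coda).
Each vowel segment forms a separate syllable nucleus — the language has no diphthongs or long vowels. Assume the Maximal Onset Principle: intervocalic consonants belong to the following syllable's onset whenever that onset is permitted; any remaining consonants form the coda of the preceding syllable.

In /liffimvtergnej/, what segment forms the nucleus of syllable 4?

e

The vowels are i, i, e, e — 4 nuclei, so 4 syllables.
The fourth nucleus (vowel 4 from the left) is /e/.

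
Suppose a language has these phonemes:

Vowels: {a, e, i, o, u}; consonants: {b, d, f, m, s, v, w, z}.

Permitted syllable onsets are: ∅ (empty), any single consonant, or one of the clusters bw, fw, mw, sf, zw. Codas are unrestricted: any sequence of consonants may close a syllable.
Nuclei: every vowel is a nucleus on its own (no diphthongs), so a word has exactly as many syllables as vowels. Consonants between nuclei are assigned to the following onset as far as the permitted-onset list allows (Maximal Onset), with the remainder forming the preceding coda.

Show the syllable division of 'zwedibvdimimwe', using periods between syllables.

The vowels are e, i, i, i, e — 5 nuclei, so 5 syllables.
σ1/σ2 boundary: /d/ → onset of the next syllable (single consonants are always licit onsets).
σ2/σ3 boundary: /bvd/; trying suffixes from longest down, /d/ is the first permitted one, so coda /bv/ | onset /d/.
σ3/σ4 boundary: /m/ → onset of the next syllable (single consonants are always licit onsets).
σ4/σ5 boundary: /mw/ is a licit onset in full, so it all attaches to the next syllable.

zwe.dibv.di.mi.mwe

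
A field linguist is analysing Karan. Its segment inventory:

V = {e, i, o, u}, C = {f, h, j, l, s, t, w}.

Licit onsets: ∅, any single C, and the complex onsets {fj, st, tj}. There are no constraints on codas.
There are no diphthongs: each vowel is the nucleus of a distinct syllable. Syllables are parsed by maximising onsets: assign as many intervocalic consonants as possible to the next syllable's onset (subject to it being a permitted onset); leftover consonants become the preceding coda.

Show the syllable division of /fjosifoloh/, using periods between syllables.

The vowels are o, i, o, o — 4 nuclei, so 4 syllables.
σ1/σ2 boundary: /s/ is a single consonant, so it becomes the next onset.
σ2/σ3 boundary: /f/ is a single consonant, so it becomes the next onset.
σ3/σ4 boundary: /l/ is a single consonant, so it becomes the next onset.

fjo.si.fo.loh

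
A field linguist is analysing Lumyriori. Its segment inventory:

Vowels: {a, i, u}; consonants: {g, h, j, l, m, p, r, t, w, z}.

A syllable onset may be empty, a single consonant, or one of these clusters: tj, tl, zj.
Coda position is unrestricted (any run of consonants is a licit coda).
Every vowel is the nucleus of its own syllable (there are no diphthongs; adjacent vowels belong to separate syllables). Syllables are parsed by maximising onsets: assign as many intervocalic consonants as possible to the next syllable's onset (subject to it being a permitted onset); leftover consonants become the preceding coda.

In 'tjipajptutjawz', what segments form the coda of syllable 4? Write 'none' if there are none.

Nuclei (vowels): i, a, u, a → 4 syllables.
/i…a/ gap (V1→V2): /p/ → onset of the next syllable (single consonants are always licit onsets).
/a…u/ gap (V2→V3): /jpt/ — longest licit onset from the right is /t/, leaving /jp/ as coda.
/u…a/ gap (V3→V4): cluster /tj/ — /tj/ is itself a permitted onset, so the whole cluster goes right; preceding coda = ∅.
So the parse is tji.pajp.tu.tjawz.
Syllable 4 is /tjawz/: onset /tj/, nucleus /a/, coda /wz/.

wz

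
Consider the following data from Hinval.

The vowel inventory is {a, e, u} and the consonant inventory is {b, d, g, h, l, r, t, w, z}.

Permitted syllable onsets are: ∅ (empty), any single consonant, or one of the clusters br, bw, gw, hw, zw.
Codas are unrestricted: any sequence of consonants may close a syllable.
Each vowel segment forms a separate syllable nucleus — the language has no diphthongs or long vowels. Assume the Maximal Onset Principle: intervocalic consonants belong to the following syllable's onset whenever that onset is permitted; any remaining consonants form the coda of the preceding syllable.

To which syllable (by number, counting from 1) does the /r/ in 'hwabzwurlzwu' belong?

Nuclei (vowels): a, u, u → 3 syllables.
/a…u/ gap (V1→V2): cluster /bzw/ — the longest permitted-onset suffix is /zw/; onset = /zw/, preceding coda = /b/.
/u…u/ gap (V2→V3): /rlzw/; trying suffixes from longest down, /zw/ is the first permitted one, so coda /rl/ | onset /zw/.
So the parse is hwab.zwurl.zwu.
The /r/ is in the coda of syllable 2 (/zwurl/).

2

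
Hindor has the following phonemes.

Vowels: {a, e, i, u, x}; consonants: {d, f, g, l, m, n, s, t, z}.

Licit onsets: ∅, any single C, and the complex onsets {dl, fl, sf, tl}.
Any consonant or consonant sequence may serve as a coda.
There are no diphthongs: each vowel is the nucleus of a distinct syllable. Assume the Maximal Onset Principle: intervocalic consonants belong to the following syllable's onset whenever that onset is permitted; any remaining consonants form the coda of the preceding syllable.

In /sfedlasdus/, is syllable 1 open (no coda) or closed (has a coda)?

The vowels are e, a, u — 3 nuclei, so 3 syllables.
V1 /e/ – V2 /a/: /dl/ — entire cluster is a permitted onset → onset /dl/, coda ∅.
V2 /a/ – V3 /u/: /sd/ splits as /s/ + /d/ (/d/ is the longest suffix that is a licit onset).
Syllabification: sfe.dlas.dus.
Syllable 1 is /sfe/; it ends in its nucleus with no coda, so it is open.

open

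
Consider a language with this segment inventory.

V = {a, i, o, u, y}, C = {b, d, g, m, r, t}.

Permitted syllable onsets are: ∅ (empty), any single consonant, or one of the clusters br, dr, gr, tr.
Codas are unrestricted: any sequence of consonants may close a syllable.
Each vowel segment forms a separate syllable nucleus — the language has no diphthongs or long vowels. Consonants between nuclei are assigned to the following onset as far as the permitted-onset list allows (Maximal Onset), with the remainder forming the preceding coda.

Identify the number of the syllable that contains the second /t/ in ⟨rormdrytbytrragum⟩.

Vowels present: o, y, y, a, u; each is a nucleus, giving 5 syllables.
/o…y/ gap (V1→V2): /rmdr/ — longest licit onset from the right is /dr/, leaving /rm/ as coda.
/y…y/ gap (V2→V3): /tb/ splits as /t/ + /b/ (/b/ is the longest suffix that is a licit onset).
/y…a/ gap (V3→V4): cluster /trr/ — the longest permitted-onset suffix is /r/; onset = /r/, preceding coda = /tr/.
/a…u/ gap (V4→V5): /g/ → onset of the next syllable (single consonants are always licit onsets).
So the parse is rorm.dryt.bytr.ra.gum.
The second /t/ is in the coda of syllable 3 (/bytr/).

3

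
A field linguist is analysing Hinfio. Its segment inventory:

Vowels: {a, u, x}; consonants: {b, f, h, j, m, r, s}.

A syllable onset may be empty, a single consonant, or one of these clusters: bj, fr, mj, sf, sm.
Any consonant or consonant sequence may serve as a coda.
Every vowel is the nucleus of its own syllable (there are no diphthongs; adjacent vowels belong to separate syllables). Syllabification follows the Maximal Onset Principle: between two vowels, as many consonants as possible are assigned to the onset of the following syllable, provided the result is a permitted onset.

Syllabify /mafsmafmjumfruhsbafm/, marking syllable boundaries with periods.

The vowels are a, a, u, u, a — 5 nuclei, so 5 syllables.
V1 /a/ – V2 /a/: /fsm/; trying suffixes from longest down, /sm/ is the first permitted one, so coda /f/ | onset /sm/.
V2 /a/ – V3 /u/: /fmj/; trying suffixes from longest down, /mj/ is the first permitted one, so coda /f/ | onset /mj/.
V3 /u/ – V4 /u/: cluster /mfr/ — the longest permitted-onset suffix is /fr/; onset = /fr/, preceding coda = /m/.
V4 /u/ – V5 /a/: /hsb/ splits as /hs/ + /b/ (/b/ is the longest suffix that is a licit onset).

maf.smaf.mjum.fruhs.bafm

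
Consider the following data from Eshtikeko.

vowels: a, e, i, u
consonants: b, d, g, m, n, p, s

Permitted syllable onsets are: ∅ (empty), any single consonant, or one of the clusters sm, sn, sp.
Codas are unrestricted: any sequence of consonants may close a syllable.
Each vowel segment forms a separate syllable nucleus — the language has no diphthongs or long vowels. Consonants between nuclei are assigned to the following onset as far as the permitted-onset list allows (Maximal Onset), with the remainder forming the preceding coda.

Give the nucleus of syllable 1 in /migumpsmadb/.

Vowels present: i, u, a; each is a nucleus, giving 3 syllables.
The first nucleus (vowel 1 from the left) is /i/.

i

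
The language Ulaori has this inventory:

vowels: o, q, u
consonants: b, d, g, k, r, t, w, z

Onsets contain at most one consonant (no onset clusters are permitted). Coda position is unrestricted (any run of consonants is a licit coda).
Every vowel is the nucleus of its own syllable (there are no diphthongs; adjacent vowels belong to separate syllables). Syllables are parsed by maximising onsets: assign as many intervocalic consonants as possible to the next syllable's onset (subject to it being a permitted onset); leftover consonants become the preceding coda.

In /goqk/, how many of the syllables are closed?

1

Nuclei (vowels): o, q → 2 syllables.
σ1/σ2 boundary: nothing intervenes; syllable break is V.V.
Result: go.qk.
Classifying each syllable: /go/ (open), /qk/ (closed).
Closed syllables: 1.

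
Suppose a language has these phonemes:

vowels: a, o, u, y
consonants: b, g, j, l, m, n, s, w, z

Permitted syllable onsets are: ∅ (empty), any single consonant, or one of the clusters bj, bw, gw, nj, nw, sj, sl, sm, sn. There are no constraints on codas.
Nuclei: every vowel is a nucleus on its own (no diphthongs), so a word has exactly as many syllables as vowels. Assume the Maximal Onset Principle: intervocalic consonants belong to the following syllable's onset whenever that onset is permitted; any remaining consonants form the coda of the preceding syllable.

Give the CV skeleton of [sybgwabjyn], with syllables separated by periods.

Nuclei (vowels): y, a, y → 3 syllables.
Between /y/ (V1) and /a/ (V2): cluster /bgw/ — the longest permitted-onset suffix is /gw/; onset = /gw/, preceding coda = /b/.
Between /a/ (V2) and /y/ (V3): /bj/ is a licit onset in full, so it all attaches to the next syllable.
Putting it together: syb.gwa.bjyn.
Mapping each syllable to C/V: /syb/ → CVC, /gwa/ → CCV, /bjyn/ → CCVC.

CVC.CCV.CCVC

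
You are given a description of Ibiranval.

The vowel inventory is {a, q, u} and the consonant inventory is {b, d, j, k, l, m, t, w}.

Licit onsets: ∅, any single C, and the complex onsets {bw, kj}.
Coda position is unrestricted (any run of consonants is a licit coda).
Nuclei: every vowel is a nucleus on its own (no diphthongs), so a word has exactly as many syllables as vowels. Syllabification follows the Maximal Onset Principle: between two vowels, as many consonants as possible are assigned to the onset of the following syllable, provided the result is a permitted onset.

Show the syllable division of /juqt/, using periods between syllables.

Vowels present: u, q; each is a nucleus, giving 2 syllables.
/u…q/ gap (V1→V2): no consonants, so the boundary falls immediately after /u/.

ju.qt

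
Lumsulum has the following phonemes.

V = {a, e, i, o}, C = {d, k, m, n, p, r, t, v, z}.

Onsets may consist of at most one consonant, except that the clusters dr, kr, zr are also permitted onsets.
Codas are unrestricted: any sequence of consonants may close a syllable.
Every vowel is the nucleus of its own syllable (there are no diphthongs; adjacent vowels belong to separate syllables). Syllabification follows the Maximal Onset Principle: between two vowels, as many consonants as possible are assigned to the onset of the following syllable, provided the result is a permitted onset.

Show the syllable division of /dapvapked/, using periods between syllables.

dap.vap.ked

The vowels are a, a, e — 3 nuclei, so 3 syllables.
Between /a/ (V1) and /a/ (V2): /pv/ splits as /p/ + /v/ (/v/ is the longest suffix that is a licit onset).
Between /a/ (V2) and /e/ (V3): /pk/ — longest licit onset from the right is /k/, leaving /p/ as coda.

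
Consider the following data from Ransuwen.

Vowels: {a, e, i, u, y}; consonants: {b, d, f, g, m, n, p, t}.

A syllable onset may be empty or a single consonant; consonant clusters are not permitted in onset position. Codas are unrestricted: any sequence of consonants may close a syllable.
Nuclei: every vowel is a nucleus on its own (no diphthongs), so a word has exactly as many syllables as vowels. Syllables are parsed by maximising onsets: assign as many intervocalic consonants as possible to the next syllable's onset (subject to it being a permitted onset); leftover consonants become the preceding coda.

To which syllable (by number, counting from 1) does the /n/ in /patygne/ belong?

The vowels are a, y, e — 3 nuclei, so 3 syllables.
/a…y/ gap (V1→V2): /t/ → onset of the next syllable (single consonants are always licit onsets).
/y…e/ gap (V2→V3): /gn/; trying suffixes from longest down, /n/ is the first permitted one, so coda /g/ | onset /n/.
So the parse is pa.tyg.ne.
The /n/ is in the onset of syllable 3 (/ne/).

3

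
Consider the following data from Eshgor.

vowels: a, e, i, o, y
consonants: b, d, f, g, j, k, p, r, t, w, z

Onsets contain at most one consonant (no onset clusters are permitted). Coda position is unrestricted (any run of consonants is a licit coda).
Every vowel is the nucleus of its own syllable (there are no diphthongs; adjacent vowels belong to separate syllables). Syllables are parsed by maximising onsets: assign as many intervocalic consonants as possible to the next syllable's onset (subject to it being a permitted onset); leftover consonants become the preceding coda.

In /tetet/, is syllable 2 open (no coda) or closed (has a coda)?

closed

The vowels are e, e — 2 nuclei, so 2 syllables.
σ1/σ2 boundary: /t/ is a single consonant, so it becomes the next onset.
Putting it together: te.tet.
Syllable 2 is /tet/ with coda /t/, so it is closed.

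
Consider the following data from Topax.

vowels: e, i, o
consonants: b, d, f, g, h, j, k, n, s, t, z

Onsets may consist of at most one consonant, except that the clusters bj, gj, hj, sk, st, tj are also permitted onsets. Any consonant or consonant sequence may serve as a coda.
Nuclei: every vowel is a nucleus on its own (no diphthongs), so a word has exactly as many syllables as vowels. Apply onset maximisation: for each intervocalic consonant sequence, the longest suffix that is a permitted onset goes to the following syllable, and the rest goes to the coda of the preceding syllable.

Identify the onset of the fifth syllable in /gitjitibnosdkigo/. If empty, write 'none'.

Vowels present: i, i, i, o, i, o; each is a nucleus, giving 6 syllables.
V1 /i/ – V2 /i/: cluster /tj/ — /tj/ is itself a permitted onset, so the whole cluster goes right; preceding coda = ∅.
V2 /i/ – V3 /i/: /t/ is a single consonant, so it becomes the next onset.
V3 /i/ – V4 /o/: /bn/ splits as /b/ + /n/ (/n/ is the longest suffix that is a licit onset).
V4 /o/ – V5 /i/: /sdk/ splits as /sd/ + /k/ (/k/ is the longest suffix that is a licit onset).
V5 /i/ – V6 /o/: /g/ is a single consonant, so it becomes the next onset.
Result: gi.tji.tib.nosd.ki.go.
Syllable 5 is /ki/: onset /k/, nucleus /i/, coda ∅.

k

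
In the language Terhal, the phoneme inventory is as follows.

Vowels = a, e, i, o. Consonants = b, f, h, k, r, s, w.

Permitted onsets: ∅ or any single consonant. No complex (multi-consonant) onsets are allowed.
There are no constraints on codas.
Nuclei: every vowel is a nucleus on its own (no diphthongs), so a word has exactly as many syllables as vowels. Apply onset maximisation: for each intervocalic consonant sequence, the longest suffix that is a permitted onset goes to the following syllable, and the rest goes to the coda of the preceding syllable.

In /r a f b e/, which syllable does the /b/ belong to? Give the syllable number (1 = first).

2

The vowels are a, e — 2 nuclei, so 2 syllables.
Between /a/ (V1) and /e/ (V2): /fb/; trying suffixes from longest down, /b/ is the first permitted one, so coda /f/ | onset /b/.
Result: raf.be.
The /b/ is in the onset of syllable 2 (/be/).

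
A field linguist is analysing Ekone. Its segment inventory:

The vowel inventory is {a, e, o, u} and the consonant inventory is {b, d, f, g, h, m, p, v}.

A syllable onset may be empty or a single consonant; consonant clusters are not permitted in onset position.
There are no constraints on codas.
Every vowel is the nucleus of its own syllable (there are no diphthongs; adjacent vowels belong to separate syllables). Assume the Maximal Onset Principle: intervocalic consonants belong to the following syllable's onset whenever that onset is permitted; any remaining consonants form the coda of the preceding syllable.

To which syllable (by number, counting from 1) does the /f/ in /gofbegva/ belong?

The vowels are o, e, a — 3 nuclei, so 3 syllables.
/o…e/ gap (V1→V2): /fb/ splits as /f/ + /b/ (/b/ is the longest suffix that is a licit onset).
/e…a/ gap (V2→V3): /gv/ splits as /g/ + /v/ (/v/ is the longest suffix that is a licit onset).
So the parse is gof.beg.va.
The /f/ is in the coda of syllable 1 (/gof/).

1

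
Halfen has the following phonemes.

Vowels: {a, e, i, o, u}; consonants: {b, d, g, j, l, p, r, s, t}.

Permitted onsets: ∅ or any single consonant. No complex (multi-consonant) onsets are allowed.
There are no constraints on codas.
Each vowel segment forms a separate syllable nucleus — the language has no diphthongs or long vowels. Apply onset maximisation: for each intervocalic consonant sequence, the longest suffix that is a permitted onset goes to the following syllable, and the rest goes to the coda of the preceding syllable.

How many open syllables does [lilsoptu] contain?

1

Vowels present: i, o, u; each is a nucleus, giving 3 syllables.
/i…o/ gap (V1→V2): /ls/ — longest licit onset from the right is /s/, leaving /l/ as coda.
/o…u/ gap (V2→V3): cluster /pt/ — the longest permitted-onset suffix is /t/; onset = /t/, preceding coda = /p/.
So the parse is lil.sop.tu.
Classifying each syllable: /lil/ (closed), /sop/ (closed), /tu/ (open).
Open syllables: 1.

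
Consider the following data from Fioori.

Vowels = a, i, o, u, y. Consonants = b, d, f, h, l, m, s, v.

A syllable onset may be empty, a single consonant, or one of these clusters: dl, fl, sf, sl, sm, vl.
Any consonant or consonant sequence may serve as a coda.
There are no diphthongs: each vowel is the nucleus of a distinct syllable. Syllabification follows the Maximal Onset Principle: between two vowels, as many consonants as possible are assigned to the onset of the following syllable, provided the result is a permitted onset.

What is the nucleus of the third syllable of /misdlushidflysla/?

The vowels are i, u, i, y, a — 5 nuclei, so 5 syllables.
The third nucleus (vowel 3 from the left) is /i/.

i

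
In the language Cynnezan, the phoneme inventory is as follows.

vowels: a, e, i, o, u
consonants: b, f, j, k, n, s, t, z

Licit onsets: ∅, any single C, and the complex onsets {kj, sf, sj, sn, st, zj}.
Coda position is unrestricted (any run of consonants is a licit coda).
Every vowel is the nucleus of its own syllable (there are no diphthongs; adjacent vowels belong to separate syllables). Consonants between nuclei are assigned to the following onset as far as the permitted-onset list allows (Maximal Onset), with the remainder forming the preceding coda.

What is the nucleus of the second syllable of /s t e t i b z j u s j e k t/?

i

The vowels are e, i, u, e — 4 nuclei, so 4 syllables.
The second nucleus (vowel 2 from the left) is /i/.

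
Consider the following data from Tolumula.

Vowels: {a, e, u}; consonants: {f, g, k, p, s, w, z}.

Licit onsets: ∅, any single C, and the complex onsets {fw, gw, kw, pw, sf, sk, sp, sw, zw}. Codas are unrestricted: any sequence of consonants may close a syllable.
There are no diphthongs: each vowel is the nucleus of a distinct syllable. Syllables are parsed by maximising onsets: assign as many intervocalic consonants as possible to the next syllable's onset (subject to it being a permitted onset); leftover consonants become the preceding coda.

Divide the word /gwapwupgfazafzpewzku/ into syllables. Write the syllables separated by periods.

Nuclei (vowels): a, u, a, a, e, u → 6 syllables.
σ1/σ2 boundary: /pw/ — entire cluster is a permitted onset → onset /pw/, coda ∅.
σ2/σ3 boundary: cluster /pgf/ — the longest permitted-onset suffix is /f/; onset = /f/, preceding coda = /pg/.
σ3/σ4 boundary: /z/ is a single consonant, so it becomes the next onset.
σ4/σ5 boundary: /fzp/ — longest licit onset from the right is /p/, leaving /fz/ as coda.
σ5/σ6 boundary: /wzk/ — longest licit onset from the right is /k/, leaving /wz/ as coda.

gwa.pwupg.fa.zafz.pewz.ku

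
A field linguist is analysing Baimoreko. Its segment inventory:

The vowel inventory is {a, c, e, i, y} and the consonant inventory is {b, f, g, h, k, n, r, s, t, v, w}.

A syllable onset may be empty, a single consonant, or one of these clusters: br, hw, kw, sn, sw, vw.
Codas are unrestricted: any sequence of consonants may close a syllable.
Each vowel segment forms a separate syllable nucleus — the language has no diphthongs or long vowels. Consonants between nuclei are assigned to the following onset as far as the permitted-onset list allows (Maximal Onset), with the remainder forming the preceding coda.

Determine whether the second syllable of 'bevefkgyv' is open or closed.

Vowels present: e, e, y; each is a nucleus, giving 3 syllables.
/e…e/ gap (V1→V2): /v/ is a single consonant, so it becomes the next onset.
/e…y/ gap (V2→V3): cluster /fkg/ — the longest permitted-onset suffix is /g/; onset = /g/, preceding coda = /fk/.
Putting it together: be.vefk.gyv.
Syllable 2 is /vefk/ with coda /fk/, so it is closed.

closed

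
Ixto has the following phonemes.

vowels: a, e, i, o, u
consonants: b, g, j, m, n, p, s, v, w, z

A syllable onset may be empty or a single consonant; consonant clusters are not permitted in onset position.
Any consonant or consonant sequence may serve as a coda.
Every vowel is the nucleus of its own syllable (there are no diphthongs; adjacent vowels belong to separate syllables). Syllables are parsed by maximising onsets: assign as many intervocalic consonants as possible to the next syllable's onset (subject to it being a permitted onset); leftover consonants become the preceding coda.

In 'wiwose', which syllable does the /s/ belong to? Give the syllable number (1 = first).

The vowels are i, o, e — 3 nuclei, so 3 syllables.
/i…o/ gap (V1→V2): /w/ is a single consonant, so it becomes the next onset.
/o…e/ gap (V2→V3): just /s/ — single C goes to the following onset.
Result: wi.wo.se.
The /s/ is in the onset of syllable 3 (/se/).

3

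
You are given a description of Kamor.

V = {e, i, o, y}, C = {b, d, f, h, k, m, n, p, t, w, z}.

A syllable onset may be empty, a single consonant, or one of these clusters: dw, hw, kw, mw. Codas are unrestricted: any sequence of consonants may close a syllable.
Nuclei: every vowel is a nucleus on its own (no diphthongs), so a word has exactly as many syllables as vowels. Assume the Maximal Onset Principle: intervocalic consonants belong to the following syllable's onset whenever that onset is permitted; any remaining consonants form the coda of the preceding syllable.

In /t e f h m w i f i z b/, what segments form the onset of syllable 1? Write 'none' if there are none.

t

The vowels are e, i, i — 3 nuclei, so 3 syllables.
V1 /e/ – V2 /i/: /fhmw/ splits as /fh/ + /mw/ (/mw/ is the longest suffix that is a licit onset).
V2 /i/ – V3 /i/: /f/ is a single consonant, so it becomes the next onset.
Result: tefh.mwi.fizb.
Syllable 1 is /tefh/: onset /t/, nucleus /e/, coda /fh/.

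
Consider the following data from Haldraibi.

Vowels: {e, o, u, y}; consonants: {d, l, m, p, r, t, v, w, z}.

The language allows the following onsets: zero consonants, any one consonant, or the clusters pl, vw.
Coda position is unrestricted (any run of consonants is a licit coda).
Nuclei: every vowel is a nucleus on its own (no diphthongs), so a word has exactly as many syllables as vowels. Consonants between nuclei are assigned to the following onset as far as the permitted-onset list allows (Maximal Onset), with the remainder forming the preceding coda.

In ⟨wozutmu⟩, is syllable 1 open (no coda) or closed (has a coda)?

Nuclei (vowels): o, u, u → 3 syllables.
/o…u/ gap (V1→V2): just /z/ — single C goes to the following onset.
/u…u/ gap (V2→V3): /tm/; trying suffixes from longest down, /m/ is the first permitted one, so coda /t/ | onset /m/.
Putting it together: wo.zut.mu.
Syllable 1 is /wo/; it ends in its nucleus with no coda, so it is open.

open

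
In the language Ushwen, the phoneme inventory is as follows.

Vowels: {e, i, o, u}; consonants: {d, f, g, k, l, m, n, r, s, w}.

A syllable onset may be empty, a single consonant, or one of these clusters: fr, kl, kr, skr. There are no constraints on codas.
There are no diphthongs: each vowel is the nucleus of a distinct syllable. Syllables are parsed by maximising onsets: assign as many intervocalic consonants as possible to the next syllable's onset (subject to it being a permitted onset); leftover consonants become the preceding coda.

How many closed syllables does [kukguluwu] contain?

Vowels present: u, u, u, u; each is a nucleus, giving 4 syllables.
Between /u/ (V1) and /u/ (V2): cluster /kg/ — the longest permitted-onset suffix is /g/; onset = /g/, preceding coda = /k/.
Between /u/ (V2) and /u/ (V3): just /l/ — single C goes to the following onset.
Between /u/ (V3) and /u/ (V4): just /w/ — single C goes to the following onset.
Putting it together: kuk.gu.lu.wu.
Classifying each syllable: /kuk/ (closed), /gu/ (open), /lu/ (open), /wu/ (open).
Closed syllables: 1.

1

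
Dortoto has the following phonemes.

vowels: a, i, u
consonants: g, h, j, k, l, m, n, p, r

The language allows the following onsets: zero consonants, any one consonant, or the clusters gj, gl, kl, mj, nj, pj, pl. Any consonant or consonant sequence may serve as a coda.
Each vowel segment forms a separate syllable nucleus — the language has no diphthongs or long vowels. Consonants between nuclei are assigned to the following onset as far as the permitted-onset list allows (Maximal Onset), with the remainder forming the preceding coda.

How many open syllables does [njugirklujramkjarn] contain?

Vowels present: u, i, u, a, a; each is a nucleus, giving 5 syllables.
/u…i/ gap (V1→V2): /g/ → onset of the next syllable (single consonants are always licit onsets).
/i…u/ gap (V2→V3): /rkl/ splits as /r/ + /kl/ (/kl/ is the longest suffix that is a licit onset).
/u…a/ gap (V3→V4): /jr/; trying suffixes from longest down, /r/ is the first permitted one, so coda /j/ | onset /r/.
/a…a/ gap (V4→V5): /mkj/ — longest licit onset from the right is /j/, leaving /mk/ as coda.
Result: nju.gir.kluj.ramk.jarn.
Classifying each syllable: /nju/ (open), /gir/ (closed), /kluj/ (closed), /ramk/ (closed), /jarn/ (closed).
Open syllables: 1.

1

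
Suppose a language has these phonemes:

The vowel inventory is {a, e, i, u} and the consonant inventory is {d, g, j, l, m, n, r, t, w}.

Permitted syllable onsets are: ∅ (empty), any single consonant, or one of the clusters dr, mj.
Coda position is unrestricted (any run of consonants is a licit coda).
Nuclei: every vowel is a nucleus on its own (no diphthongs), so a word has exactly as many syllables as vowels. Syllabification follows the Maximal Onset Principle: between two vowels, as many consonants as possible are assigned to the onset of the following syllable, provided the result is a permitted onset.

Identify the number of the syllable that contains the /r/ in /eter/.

Vowels present: e, e; each is a nucleus, giving 2 syllables.
/e…e/ gap (V1→V2): just /t/ — single C goes to the following onset.
Syllabification: e.ter.
The /r/ is in the coda of syllable 2 (/ter/).

2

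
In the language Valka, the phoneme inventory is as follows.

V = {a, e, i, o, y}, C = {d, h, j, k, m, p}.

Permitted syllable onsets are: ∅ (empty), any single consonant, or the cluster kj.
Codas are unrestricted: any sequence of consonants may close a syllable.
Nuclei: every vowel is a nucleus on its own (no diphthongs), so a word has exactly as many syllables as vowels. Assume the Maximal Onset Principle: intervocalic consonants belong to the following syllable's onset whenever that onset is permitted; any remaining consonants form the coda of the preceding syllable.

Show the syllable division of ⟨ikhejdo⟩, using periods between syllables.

ik.hej.do

The vowels are i, e, o — 3 nuclei, so 3 syllables.
/i…e/ gap (V1→V2): cluster /kh/ — the longest permitted-onset suffix is /h/; onset = /h/, preceding coda = /k/.
/e…o/ gap (V2→V3): /jd/ splits as /j/ + /d/ (/d/ is the longest suffix that is a licit onset).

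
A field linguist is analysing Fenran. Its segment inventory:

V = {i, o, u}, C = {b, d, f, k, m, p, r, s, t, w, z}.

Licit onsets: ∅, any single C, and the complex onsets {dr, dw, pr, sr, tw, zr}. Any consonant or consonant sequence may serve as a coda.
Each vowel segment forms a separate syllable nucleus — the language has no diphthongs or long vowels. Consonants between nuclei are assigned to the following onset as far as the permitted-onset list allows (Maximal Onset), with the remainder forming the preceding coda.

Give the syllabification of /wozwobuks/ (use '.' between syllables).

The vowels are o, o, u — 3 nuclei, so 3 syllables.
V1 /o/ – V2 /o/: cluster /zw/ — the longest permitted-onset suffix is /w/; onset = /w/, preceding coda = /z/.
V2 /o/ – V3 /u/: /b/ → onset of the next syllable (single consonants are always licit onsets).

woz.wo.buks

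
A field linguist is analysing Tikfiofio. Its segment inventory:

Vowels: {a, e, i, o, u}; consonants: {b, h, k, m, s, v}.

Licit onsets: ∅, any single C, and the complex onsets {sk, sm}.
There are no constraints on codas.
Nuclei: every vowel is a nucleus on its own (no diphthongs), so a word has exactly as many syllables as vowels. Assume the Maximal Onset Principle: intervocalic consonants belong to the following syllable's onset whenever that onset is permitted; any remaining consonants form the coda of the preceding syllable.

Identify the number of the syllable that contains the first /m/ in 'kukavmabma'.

The vowels are u, a, a, a — 4 nuclei, so 4 syllables.
/u…a/ gap (V1→V2): /k/ is a single consonant, so it becomes the next onset.
/a…a/ gap (V2→V3): /vm/; trying suffixes from longest down, /m/ is the first permitted one, so coda /v/ | onset /m/.
/a…a/ gap (V3→V4): /bm/ splits as /b/ + /m/ (/m/ is the longest suffix that is a licit onset).
Putting it together: ku.kav.mab.ma.
The first /m/ is in the onset of syllable 3 (/mab/).

3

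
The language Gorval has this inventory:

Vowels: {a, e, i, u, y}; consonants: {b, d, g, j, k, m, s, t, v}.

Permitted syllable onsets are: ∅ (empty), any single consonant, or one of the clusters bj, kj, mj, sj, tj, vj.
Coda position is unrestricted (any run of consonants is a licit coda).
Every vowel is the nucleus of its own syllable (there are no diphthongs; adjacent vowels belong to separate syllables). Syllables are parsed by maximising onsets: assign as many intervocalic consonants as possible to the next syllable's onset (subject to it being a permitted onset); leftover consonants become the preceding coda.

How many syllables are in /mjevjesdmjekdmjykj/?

4

Nuclei (vowels): e, e, e, y → 4 syllables.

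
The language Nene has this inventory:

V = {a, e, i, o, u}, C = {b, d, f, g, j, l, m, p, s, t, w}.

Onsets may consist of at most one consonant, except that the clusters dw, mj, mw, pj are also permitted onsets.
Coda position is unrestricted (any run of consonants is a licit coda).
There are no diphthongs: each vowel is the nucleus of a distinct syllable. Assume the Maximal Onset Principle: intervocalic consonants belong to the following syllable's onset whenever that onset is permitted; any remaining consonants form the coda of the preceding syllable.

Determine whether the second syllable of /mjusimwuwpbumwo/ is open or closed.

open

The vowels are u, i, u, u, o — 5 nuclei, so 5 syllables.
Between /u/ (V1) and /i/ (V2): /s/ is a single consonant, so it becomes the next onset.
Between /i/ (V2) and /u/ (V3): /mw/ — entire cluster is a permitted onset → onset /mw/, coda ∅.
Between /u/ (V3) and /u/ (V4): /wpb/ splits as /wp/ + /b/ (/b/ is the longest suffix that is a licit onset).
Between /u/ (V4) and /o/ (V5): cluster /mw/ — /mw/ is itself a permitted onset, so the whole cluster goes right; preceding coda = ∅.
Result: mju.si.mwuwp.bu.mwo.
Syllable 2 is /si/; it ends in its nucleus with no coda, so it is open.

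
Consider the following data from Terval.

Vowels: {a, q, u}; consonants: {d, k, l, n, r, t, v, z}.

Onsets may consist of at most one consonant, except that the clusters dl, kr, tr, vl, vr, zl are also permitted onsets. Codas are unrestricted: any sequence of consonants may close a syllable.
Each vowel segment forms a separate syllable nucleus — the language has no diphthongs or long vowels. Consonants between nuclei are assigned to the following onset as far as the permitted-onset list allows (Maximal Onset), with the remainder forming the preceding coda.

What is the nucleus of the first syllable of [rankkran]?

a

Vowels present: a, a; each is a nucleus, giving 2 syllables.
The first nucleus (vowel 1 from the left) is /a/.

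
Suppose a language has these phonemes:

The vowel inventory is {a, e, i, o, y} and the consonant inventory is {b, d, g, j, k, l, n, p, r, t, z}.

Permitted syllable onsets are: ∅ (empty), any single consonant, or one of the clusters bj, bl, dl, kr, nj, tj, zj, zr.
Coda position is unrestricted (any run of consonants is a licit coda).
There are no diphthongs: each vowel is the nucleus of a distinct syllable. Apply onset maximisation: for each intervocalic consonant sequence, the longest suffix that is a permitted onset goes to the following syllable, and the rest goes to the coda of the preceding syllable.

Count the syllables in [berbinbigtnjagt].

The vowels are e, i, i, a — 4 nuclei, so 4 syllables.

4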